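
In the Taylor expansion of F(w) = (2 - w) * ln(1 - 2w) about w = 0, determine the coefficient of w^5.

-44/5

Shift and add copies of the series according to the polynomial's terms.
F(0) = 0
F′(0) = -4
F′′(0) = -4
F′′′(0) = -20
F^(4)(0) = -128
F^(5)(0) = -1056
So c_5 = F^(5)(0)/5! = -44/5.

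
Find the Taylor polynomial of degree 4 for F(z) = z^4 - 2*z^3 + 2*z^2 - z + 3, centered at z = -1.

(z + 1)^4 - 6*(z + 1)^3 + 14*(z + 1)^2 - 15*(z + 1) + 9

Differentiate repeatedly and evaluate at the center.
[(z + 1)^0] = 9;  [(z + 1)^1] = -15;  [(z + 1)^2] = 14;  [(z + 1)^3] = -6;  [(z + 1)^4] = 1.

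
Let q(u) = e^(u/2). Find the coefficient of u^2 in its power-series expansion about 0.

q(0) = 1
q′(0) = 1/2
q′′(0) = 1/4
The Taylor polynomial is Σ q^(k)(0)/k! · u^k.

1/8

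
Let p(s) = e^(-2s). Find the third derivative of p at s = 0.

Differentiate repeatedly and evaluate at the center.
The coefficient of s^3 in the expansion is -4/3, so p′′′(0) = 3! * (-4/3) = -8.

-8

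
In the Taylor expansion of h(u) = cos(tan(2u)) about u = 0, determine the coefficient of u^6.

Let u equal the inner series; expand the outer function in u and truncate.
h(0) = 1
h′(0) = 0
h′′(0) = -4
h′′′(0) = 0
h^(4)(0) = -112
h^(5)(0) = 0
h^(6)(0) = -6208
So c_6 = h^(6)(0)/6! = -388/45.

-388/45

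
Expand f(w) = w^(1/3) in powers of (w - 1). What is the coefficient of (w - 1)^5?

f(1) = 1
f′(1) = 1/3
f′′(1) = -2/9
f′′′(1) = 10/27
f^(4)(1) = -80/81
f^(5)(1) = 880/243

22/729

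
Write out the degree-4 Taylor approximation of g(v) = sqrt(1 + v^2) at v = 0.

-v^4/8 + v^2/2 + 1

g(0) = 1
g′(0) = 0
g′′(0) = 1
g′′′(0) = 0
g^(4)(0) = -3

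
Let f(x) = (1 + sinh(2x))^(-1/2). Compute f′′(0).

3

Plug the Maclaurin series of the inner function into that of the outer and collect terms.
The coefficient of x^2 in the expansion is 3/2, so f′′(0) = 2! * (3/2) = 3.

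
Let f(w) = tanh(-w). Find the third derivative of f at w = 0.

2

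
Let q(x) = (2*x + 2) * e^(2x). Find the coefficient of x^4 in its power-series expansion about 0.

Shift and add copies of the series according to the polynomial's terms.
[x^0] = 2;  [x^1] = 6;  [x^2] = 8;  [x^3] = 20/3;  [x^4] = 4.

4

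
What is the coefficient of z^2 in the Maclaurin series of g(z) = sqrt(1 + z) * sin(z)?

Take the Cauchy product of the two expansions.
So c_2 = g′′(0)/2! = 1/2.

1/2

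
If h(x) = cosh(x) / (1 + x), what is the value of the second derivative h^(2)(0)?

Multiply the two series term by term and collect like powers.
From the series, [x^2] h = 3/2; multiply by 2! = 2 to get 3.

3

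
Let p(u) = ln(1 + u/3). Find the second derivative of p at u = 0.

-1/9

Apply the Taylor formula c_k = f^(k)(a)/k!.
The coefficient of u^2 in the expansion is -1/18, so p′′(0) = 2! * (-1/18) = -1/9.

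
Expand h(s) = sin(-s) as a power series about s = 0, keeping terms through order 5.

-s^5/120 + s^3/6 - s

h(0) = 0
h′(0) = -1
h′′(0) = 0
h′′′(0) = 1
h^(4)(0) = 0
h^(5)(0) = -1
Dividing each by k! gives the coefficients c_0, ..., c_5.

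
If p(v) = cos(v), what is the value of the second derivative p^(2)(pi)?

1

The coefficient of (v - pi)^2 in the expansion is 1/2, so p′′(pi) = 2! * (1/2) = 1.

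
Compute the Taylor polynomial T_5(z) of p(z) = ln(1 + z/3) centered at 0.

p(0) = 0
p′(0) = 1/3
p′′(0) = -1/9
p′′′(0) = 2/27
p^(4)(0) = -2/27
p^(5)(0) = 8/81
Then c_k = p^(k)(0)/k! gives each Taylor coefficient.

z^5/1215 - z^4/324 + z^3/81 - z^2/18 + z/3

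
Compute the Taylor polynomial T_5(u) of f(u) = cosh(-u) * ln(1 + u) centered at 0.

49*u^5/120 - u^4/2 + 5*u^3/6 - u^2/2 + u

Take the Cauchy product of the two expansions.
[u^0] = 0;  [u^1] = 1;  [u^2] = -1/2;  [u^3] = 5/6;  [u^4] = -1/2;  [u^5] = 49/120.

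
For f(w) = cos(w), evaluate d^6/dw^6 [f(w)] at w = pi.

From the series, [(w - pi)^6] f = 1/720; multiply by 6! = 720 to get 1.

1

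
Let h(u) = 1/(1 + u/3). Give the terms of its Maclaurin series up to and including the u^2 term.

Apply the Taylor formula c_k = f^(k)(a)/k!.
h(0) = 1
h′(0) = -1/3
h′′(0) = 2/9

u^2/9 - u/3 + 1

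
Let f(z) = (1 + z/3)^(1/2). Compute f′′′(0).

1/72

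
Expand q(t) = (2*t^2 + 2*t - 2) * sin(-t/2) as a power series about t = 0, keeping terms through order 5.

27*t^5/640 + t^4/24 - 25*t^3/24 - t^2 + t

Shift and add copies of the series according to the polynomial's terms.
q(0) = 0
q′(0) = 1
q′′(0) = -2
q′′′(0) = -25/4
q^(4)(0) = 1
q^(5)(0) = 81/16
Dividing each by k! gives the coefficients c_0, ..., c_5.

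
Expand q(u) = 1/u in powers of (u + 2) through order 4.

q(-2) = -1/2
q′(-2) = -1/4
q′′(-2) = -1/4
q′′′(-2) = -3/8
q^(4)(-2) = -3/4

-(u + 2)^4/32 - (u + 2)^3/16 - (u + 2)^2/8 - (u + 2)/4 - 1/2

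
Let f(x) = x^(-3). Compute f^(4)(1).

Apply the Taylor formula c_k = f^(k)(a)/k!.
The coefficient of (x - 1)^4 in the expansion is 15, so f^(4)(1) = 4! * (15) = 360.

360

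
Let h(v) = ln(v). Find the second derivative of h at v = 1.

-1

Compute the successive derivatives at the expansion point and divide by k!.
From the series, [(v - 1)^2] h = -1/2; multiply by 2! = 2 to get -1.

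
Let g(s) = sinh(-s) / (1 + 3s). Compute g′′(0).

6

Take the Cauchy product of the two expansions.
The coefficient of s^2 in the expansion is 3, so g′′(0) = 2! * (3) = 6.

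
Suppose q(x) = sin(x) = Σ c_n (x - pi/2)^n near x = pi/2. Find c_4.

1/24

q(pi/2) = 1
q′(pi/2) = 0
q′′(pi/2) = -1
q′′′(pi/2) = 0
q^(4)(pi/2) = 1
So c_4 = q^(4)(pi/2)/4! = 1/24.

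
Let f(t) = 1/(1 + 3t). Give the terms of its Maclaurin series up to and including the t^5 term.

-243*t^5 + 81*t^4 - 27*t^3 + 9*t^2 - 3*t + 1

f(0) = 1
f′(0) = -3
f′′(0) = 18
f′′′(0) = -162
f^(4)(0) = 1944
f^(5)(0) = -29160
Then c_k = f^(k)(0)/k! gives each Taylor coefficient.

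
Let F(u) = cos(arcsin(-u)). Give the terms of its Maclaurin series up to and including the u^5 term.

Let u equal the inner series; expand the outer function in u and truncate.
[u^0] = 1;  [u^1] = 0;  [u^2] = -1/2;  [u^3] = 0;  [u^4] = -1/8;  [u^5] = 0.

-u^4/8 - u^2/2 + 1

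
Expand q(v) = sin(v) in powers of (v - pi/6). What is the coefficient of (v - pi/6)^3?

q(pi/6) = 1/2
q′(pi/6) = sqrt(3)/2
q′′(pi/6) = -1/2
q′′′(pi/6) = -sqrt(3)/2
Then c_k = q^(k)(pi/6)/k! gives each Taylor coefficient.

-sqrt(3)/12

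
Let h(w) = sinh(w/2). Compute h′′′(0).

1/8

Use the known series and substitute for the argument.
The coefficient of w^3 in the expansion is 1/48, so h′′′(0) = 3! * (1/48) = 1/8.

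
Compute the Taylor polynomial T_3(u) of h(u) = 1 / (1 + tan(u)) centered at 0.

-4*u^3/3 + u^2 - u + 1

Use the geometric series for the reciprocal, then substitute.
h(0) = 1
h′(0) = -1
h′′(0) = 2
h′′′(0) = -8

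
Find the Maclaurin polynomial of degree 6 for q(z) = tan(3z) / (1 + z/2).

-2787*z^6/160 + 2787*z^5/80 - 39*z^4/8 + 39*z^3/4 - 3*z^2/2 + 3*z

Multiply the two series term by term and collect like powers.
q(0) = 0
q′(0) = 3
q′′(0) = -3
q′′′(0) = 117/2
q^(4)(0) = -117
q^(5)(0) = 8361/2
q^(6)(0) = -25083/2
The Taylor polynomial is Σ q^(k)(0)/k! · z^k.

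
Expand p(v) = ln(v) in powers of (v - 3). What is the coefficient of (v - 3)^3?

Differentiate repeatedly and evaluate at the center.
p(3) = ln(3)
p′(3) = 1/3
p′′(3) = -1/9
p′′′(3) = 2/27
So c_3 = p′′′(3)/3! = 1/81.

1/81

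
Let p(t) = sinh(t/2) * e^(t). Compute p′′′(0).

Multiply the two series term by term and collect like powers.
From the series, [t^3] p = 13/48; multiply by 3! = 6 to get 13/8.

13/8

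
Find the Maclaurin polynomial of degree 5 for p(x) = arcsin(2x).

[x^0] = 0;  [x^1] = 2;  [x^2] = 0;  [x^3] = 4/3;  [x^4] = 0;  [x^5] = 12/5.

12*x^5/5 + 4*x^3/3 + 2*x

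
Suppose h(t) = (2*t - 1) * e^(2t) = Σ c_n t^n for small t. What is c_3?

8/3

Distribute the polynomial across the series and collect like powers.
h(0) = -1
h′(0) = 0
h′′(0) = 4
h′′′(0) = 16
Then c_k = h^(k)(0)/k! gives each Taylor coefficient.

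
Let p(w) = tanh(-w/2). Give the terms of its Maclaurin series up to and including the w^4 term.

[w^0] = 0;  [w^1] = -1/2;  [w^2] = 0;  [w^3] = 1/24;  [w^4] = 0.

w^3/24 - w/2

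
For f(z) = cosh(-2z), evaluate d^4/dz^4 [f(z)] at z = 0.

The coefficient of z^4 in the expansion is 2/3, so f^(4)(0) = 4! * (2/3) = 16.

16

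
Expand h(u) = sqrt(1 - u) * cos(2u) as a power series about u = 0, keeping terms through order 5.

-181*u^5/768 + 337*u^4/384 + 15*u^3/16 - 17*u^2/8 - u/2 + 1

Write out both Maclaurin series and multiply, keeping only the needed powers.
[u^0] = 1;  [u^1] = -1/2;  [u^2] = -17/8;  [u^3] = 15/16;  [u^4] = 337/384;  [u^5] = -181/768.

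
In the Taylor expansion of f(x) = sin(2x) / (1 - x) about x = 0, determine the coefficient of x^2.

Expand 1/(denominator) as a geometric series and multiply by the numerator's series.
f(0) = 0
f′(0) = 2
f′′(0) = 4
Dividing each by k! gives the coefficients c_0, ..., c_2.

2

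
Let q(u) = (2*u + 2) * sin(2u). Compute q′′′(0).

-16

Multiply each power in the prefactor through the base expansion.
The coefficient of u^3 in the expansion is -8/3, so q′′′(0) = 3! * (-8/3) = -16.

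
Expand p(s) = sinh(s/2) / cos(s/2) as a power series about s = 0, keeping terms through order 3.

Divide the numerator series by the denominator series (power-series long division).
p(0) = 0
p′(0) = 1/2
p′′(0) = 0
p′′′(0) = 1/2
The Taylor polynomial is Σ p^(k)(0)/k! · s^k.

s^3/12 + s/2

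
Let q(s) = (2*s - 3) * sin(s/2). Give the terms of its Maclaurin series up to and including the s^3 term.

s^3/16 + s^2 - 3*s/2

Multiply each power in the prefactor through the base expansion.
q(0) = 0
q′(0) = -3/2
q′′(0) = 2
q′′′(0) = 3/8
Dividing each by k! gives the coefficients c_0, ..., c_3.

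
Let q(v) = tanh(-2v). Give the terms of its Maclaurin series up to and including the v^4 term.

8*v^3/3 - 2*v

[v^0] = 0;  [v^1] = -2;  [v^2] = 0;  [v^3] = 8/3;  [v^4] = 0.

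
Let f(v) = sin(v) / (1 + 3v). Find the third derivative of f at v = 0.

Write out both Maclaurin series and multiply, keeping only the needed powers.
The coefficient of v^3 in the expansion is 53/6, so f′′′(0) = 3! * (53/6) = 53.

53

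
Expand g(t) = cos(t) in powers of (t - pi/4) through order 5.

-sqrt(2)*(t - pi/4)^5/240 + sqrt(2)*(t - pi/4)^4/48 + sqrt(2)*(t - pi/4)^3/12 - sqrt(2)*(t - pi/4)^2/4 - sqrt(2)*(t - pi/4)/2 + sqrt(2)/2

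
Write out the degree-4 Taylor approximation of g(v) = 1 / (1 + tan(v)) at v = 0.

Write 1/(1+u) = 1 - u + u^2 - u^3 + ... and substitute the series for u.
g(0) = 1
g′(0) = -1
g′′(0) = 2
g′′′(0) = -8
g^(4)(0) = 40
The Taylor polynomial is Σ g^(k)(0)/k! · v^k.

5*v^4/3 - 4*v^3/3 + v^2 - v + 1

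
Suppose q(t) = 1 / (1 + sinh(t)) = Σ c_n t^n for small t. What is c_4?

Write 1/(1+u) = 1 - u + u^2 - u^3 + ... and substitute the series for u.

4/3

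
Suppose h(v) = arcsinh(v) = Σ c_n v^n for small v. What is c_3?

[v^0] = 0;  [v^1] = 1;  [v^2] = 0;  [v^3] = -1/6.

-1/6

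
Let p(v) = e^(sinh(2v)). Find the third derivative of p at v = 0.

16

Substitute the inner expansion into the outer series and collect powers.
The coefficient of v^3 in the expansion is 8/3, so p′′′(0) = 3! * (8/3) = 16.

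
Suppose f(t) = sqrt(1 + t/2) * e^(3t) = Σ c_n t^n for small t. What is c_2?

Take the Cauchy product of the two expansions.
[t^0] = 1;  [t^1] = 13/4;  [t^2] = 167/32.

167/32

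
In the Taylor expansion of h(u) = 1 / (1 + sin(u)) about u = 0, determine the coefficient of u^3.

Write 1/(1+u) = 1 - u + u^2 - u^3 + ... and substitute the series for u.
h(0) = 1
h′(0) = -1
h′′(0) = 2
h′′′(0) = -5
So c_3 = h′′′(0)/3! = -5/6.

-5/6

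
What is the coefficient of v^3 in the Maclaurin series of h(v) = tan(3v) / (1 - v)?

Take the Cauchy product of the two expansions.

12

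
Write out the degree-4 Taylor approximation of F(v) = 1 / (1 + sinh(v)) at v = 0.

Use the geometric series for the reciprocal, then substitute.

4*v^4/3 - 7*v^3/6 + v^2 - v + 1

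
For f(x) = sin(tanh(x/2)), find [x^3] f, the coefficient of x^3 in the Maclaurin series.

Let u equal the inner series; expand the outer function in u and truncate.
f(0) = 0
f′(0) = 1/2
f′′(0) = 0
f′′′(0) = -3/8
So c_3 = f′′′(0)/3! = -1/16.

-1/16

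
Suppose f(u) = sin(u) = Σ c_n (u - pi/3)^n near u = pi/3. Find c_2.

-sqrt(3)/4

Differentiate repeatedly and evaluate at the center.
f(pi/3) = sqrt(3)/2
f′(pi/3) = 1/2
f′′(pi/3) = -sqrt(3)/2
So c_2 = f′′(pi/3)/2! = -sqrt(3)/4.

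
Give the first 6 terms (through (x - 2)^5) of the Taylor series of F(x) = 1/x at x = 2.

F(2) = 1/2
F′(2) = -1/4
F′′(2) = 1/4
F′′′(2) = -3/8
F^(4)(2) = 3/4
F^(5)(2) = -15/8
The Taylor polynomial is Σ F^(k)(2)/k! · (x - 2)^k.

-(x - 2)^5/64 + (x - 2)^4/32 - (x - 2)^3/16 + (x - 2)^2/8 - (x - 2)/4 + 1/2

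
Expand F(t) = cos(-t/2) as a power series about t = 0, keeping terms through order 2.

Apply the Taylor formula c_k = f^(k)(a)/k!.

1 - t^2/8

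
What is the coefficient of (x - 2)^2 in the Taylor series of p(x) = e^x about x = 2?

p(2) = e^(2)
p′(2) = e^(2)
p′′(2) = e^(2)
So c_2 = p′′(2)/2! = e^(2)/2.

e^(2)/2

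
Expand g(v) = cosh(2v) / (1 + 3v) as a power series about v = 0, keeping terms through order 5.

Take the Cauchy product of the two expansions.
g(0) = 1
g′(0) = -3
g′′(0) = 22
g′′′(0) = -198
g^(4)(0) = 2392
g^(5)(0) = -35880
The Taylor polynomial is Σ g^(k)(0)/k! · v^k.

-299*v^5 + 299*v^4/3 - 33*v^3 + 11*v^2 - 3*v + 1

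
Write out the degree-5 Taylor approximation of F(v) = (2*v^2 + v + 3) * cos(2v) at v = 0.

Multiply each power in the prefactor through the base expansion.
[v^0] = 3;  [v^1] = 1;  [v^2] = -4;  [v^3] = -2;  [v^4] = -2;  [v^5] = 2/3.

2*v^5/3 - 2*v^4 - 2*v^3 - 4*v^2 + v + 3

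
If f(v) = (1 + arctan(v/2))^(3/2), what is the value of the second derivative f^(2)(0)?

3/16

Substitute the inner expansion into the outer series and collect powers.
The coefficient of v^2 in the expansion is 3/32, so f′′(0) = 2! * (3/32) = 3/16.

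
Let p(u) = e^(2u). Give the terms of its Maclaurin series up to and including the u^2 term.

2*u^2 + 2*u + 1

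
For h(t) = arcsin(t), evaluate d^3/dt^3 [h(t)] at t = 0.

The coefficient of t^3 in the expansion is 1/6, so h′′′(0) = 3! * (1/6) = 1.

1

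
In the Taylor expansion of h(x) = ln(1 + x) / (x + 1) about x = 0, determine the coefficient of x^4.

-25/12

Multiply the numerator's expansion by the denominator's geometric series.
h(0) = 0
h′(0) = 1
h′′(0) = -3
h′′′(0) = 11
h^(4)(0) = -50
Then c_k = h^(k)(0)/k! gives each Taylor coefficient.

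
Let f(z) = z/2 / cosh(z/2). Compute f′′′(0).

-3/8

Write the quotient as an unknown series and match coefficients against numerator = denominator · series.
From the series, [z^3] f = -1/16; multiply by 3! = 6 to get -3/8.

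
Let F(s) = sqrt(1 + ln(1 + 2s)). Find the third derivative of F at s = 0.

Plug the Maclaurin series of the inner function into that of the outer and collect terms.
From the series, [s^3] F = 17/6; multiply by 3! = 6 to get 17.

17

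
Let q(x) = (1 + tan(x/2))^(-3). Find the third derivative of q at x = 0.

Let u equal the inner series; expand the outer function in u and truncate.
The coefficient of x^3 in the expansion is -11/8, so q′′′(0) = 3! * (-11/8) = -33/4.

-33/4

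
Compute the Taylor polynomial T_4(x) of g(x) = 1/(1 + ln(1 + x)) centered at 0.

Compose series: expand the inner function first, then feed it into the outer expansion.
g(0) = 1
g′(0) = -1
g′′(0) = 3
g′′′(0) = -14
g^(4)(0) = 88
The Taylor polynomial is Σ g^(k)(0)/k! · x^k.

11*x^4/3 - 7*x^3/3 + 3*x^2/2 - x + 1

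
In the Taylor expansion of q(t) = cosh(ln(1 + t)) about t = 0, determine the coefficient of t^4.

1/2

Plug the Maclaurin series of the inner function into that of the outer and collect terms.
q(0) = 1
q′(0) = 0
q′′(0) = 1
q′′′(0) = -3
q^(4)(0) = 12
Dividing each by k! gives the coefficients c_0, ..., c_4.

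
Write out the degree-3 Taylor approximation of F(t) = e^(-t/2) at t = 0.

Use the known series and substitute for the argument.
F(0) = 1
F′(0) = -1/2
F′′(0) = 1/4
F′′′(0) = -1/8

-t^3/48 + t^2/8 - t/2 + 1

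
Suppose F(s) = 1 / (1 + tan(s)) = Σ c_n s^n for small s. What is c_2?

Use the geometric series for the reciprocal, then substitute.
F(0) = 1
F′(0) = -1
F′′(0) = 2
So c_2 = F′′(0)/2! = 1.

1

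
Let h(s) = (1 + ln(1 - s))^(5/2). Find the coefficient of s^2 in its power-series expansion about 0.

5/8

Substitute the inner expansion into the outer series and collect powers.
h(0) = 1
h′(0) = -5/2
h′′(0) = 5/4
The Taylor polynomial is Σ h^(k)(0)/k! · s^k.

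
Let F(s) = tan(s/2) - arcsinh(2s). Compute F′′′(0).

Expand each term separately and add.
From the series, [s^3] F = 11/8; multiply by 3! = 6 to get 33/4.

33/4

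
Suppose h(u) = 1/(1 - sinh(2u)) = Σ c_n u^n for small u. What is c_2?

4

Compose series: expand the inner function first, then feed it into the outer expansion.
h(0) = 1
h′(0) = 2
h′′(0) = 8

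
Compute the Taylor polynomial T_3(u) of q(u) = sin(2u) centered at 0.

-4*u^3/3 + 2*u

Use the known series and substitute for the argument.
q(0) = 0
q′(0) = 2
q′′(0) = 0
q′′′(0) = -8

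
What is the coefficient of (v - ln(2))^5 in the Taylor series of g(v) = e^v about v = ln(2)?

1/60

[(v - ln(2))^0] = 2;  [(v - ln(2))^1] = 2;  [(v - ln(2))^2] = 1;  [(v - ln(2))^3] = 1/3;  [(v - ln(2))^4] = 1/12;  [(v - ln(2))^5] = 1/60.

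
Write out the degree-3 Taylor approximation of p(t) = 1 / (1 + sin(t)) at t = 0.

-5*t^3/6 + t^2 - t + 1

Use the geometric series for the reciprocal, then substitute.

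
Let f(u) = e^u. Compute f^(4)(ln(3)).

Apply the Taylor formula c_k = f^(k)(a)/k!.
The coefficient of (u - ln(3))^4 in the expansion is 1/8, so f^(4)(ln(3)) = 4! * (1/8) = 3.

3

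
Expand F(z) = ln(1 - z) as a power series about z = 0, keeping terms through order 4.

F(0) = 0
F′(0) = -1
F′′(0) = -1
F′′′(0) = -2
F^(4)(0) = -6

-z^4/4 - z^3/3 - z^2/2 - z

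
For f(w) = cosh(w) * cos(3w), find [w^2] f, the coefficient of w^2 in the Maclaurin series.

Multiply the two series term by term and collect like powers.
f(0) = 1
f′(0) = 0
f′′(0) = -8
So c_2 = f′′(0)/2! = -4.

-4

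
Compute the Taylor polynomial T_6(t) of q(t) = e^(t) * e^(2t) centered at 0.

81*t^6/80 + 81*t^5/40 + 27*t^4/8 + 9*t^3/2 + 9*t^2/2 + 3*t + 1

Take the Cauchy product of the two expansions.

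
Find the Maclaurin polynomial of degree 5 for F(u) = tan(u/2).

u^5/240 + u^3/24 + u/2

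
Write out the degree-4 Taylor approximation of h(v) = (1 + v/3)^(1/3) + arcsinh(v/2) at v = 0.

-10*v^4/19683 - 649*v^3/34992 - v^2/81 + 11*v/18 + 1

Expand each term separately and add.
h(0) = 1
h′(0) = 11/18
h′′(0) = -2/81
h′′′(0) = -649/5832
h^(4)(0) = -80/6561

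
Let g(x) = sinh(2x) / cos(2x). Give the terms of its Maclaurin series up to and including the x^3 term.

16*x^3/3 + 2*x

Write the quotient as an unknown series and match coefficients against numerator = denominator · series.
[x^0] = 0;  [x^1] = 2;  [x^2] = 0;  [x^3] = 16/3.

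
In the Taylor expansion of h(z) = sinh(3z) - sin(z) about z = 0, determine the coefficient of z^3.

Expand each term separately and add.
[z^0] = 0;  [z^1] = 2;  [z^2] = 0;  [z^3] = 14/3.

14/3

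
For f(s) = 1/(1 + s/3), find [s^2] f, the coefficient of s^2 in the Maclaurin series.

[s^0] = 1;  [s^1] = -1/3;  [s^2] = 1/9.

1/9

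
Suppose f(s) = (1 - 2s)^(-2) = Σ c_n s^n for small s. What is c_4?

80

Differentiate repeatedly and evaluate at the center.
f(0) = 1
f′(0) = 4
f′′(0) = 24
f′′′(0) = 192
f^(4)(0) = 1920
So c_4 = f^(4)(0)/4! = 80.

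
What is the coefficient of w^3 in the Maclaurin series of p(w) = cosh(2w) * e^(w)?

Expand each factor separately, then convolve coefficients.
p(0) = 1
p′(0) = 1
p′′(0) = 5
p′′′(0) = 13
So c_3 = p′′′(0)/3! = 13/6.

13/6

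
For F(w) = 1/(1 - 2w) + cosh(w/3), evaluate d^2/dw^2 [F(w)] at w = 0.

73/9

Combine the two series term by term.
The coefficient of w^2 in the expansion is 73/18, so F′′(0) = 2! * (73/18) = 73/9.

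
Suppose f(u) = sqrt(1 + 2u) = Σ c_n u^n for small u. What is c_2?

-1/2

[u^0] = 1;  [u^1] = 1;  [u^2] = -1/2.
So c_2 = f′′(0)/2! = -1/2.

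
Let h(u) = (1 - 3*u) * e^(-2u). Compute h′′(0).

Multiply each power in the prefactor through the base expansion.
From the series, [u^2] h = 8; multiply by 2! = 2 to get 16.

16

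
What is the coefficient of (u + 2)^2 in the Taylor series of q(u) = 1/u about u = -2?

-1/8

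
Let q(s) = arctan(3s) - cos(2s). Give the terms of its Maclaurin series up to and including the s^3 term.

-9*s^3 + 2*s^2 + 3*s - 1

Combine the two series term by term.
q(0) = -1
q′(0) = 3
q′′(0) = 4
q′′′(0) = -54
Dividing each by k! gives the coefficients c_0, ..., c_3.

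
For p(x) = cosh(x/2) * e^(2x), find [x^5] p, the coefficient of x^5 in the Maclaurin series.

421/960

Expand each factor separately, then convolve coefficients.
p(0) = 1
p′(0) = 2
p′′(0) = 17/4
p′′′(0) = 19/2
p^(4)(0) = 353/16
p^(5)(0) = 421/8
The Taylor polynomial is Σ p^(k)(0)/k! · x^k.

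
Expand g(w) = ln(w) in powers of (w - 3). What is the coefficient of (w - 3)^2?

-1/18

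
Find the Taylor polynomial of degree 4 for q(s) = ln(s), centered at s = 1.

q(1) = 0
q′(1) = 1
q′′(1) = -1
q′′′(1) = 2
q^(4)(1) = -6
The Taylor polynomial is Σ q^(k)(1)/k! · (s - 1)^k.

-(s - 1)^4/4 + (s - 1)^3/3 - (s - 1)^2/2 + (s - 1)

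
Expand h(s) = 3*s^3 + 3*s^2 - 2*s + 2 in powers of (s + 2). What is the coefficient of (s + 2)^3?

3

Compute the successive derivatives at the expansion point and divide by k!.
h(-2) = -6
h′(-2) = 22
h′′(-2) = -30
h′′′(-2) = 18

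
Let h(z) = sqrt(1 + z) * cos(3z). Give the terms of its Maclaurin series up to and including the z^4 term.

Multiply the two series term by term and collect like powers.
[z^0] = 1;  [z^1] = 1/2;  [z^2] = -37/8;  [z^3] = -35/16;  [z^4] = 499/128.

499*z^4/128 - 35*z^3/16 - 37*z^2/8 + z/2 + 1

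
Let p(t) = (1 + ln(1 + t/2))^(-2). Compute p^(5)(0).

Substitute the inner expansion into the outer series and collect powers.
From the series, [t^5] p = -259/320; multiply by 5! = 120 to get -777/8.

-777/8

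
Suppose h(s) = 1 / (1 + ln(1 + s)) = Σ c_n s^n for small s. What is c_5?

-347/60

Expand as Σ (-1)^k u^k with u equal to the inner function's series.
h(0) = 1
h′(0) = -1
h′′(0) = 3
h′′′(0) = -14
h^(4)(0) = 88
h^(5)(0) = -694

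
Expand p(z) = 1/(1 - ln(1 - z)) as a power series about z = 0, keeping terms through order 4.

Let u equal the inner series; expand the outer function in u and truncate.

z^4/6 - z^3/3 + z^2/2 - z + 1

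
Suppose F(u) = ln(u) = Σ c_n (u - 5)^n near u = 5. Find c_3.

1/375

F(5) = ln(5)
F′(5) = 1/5
F′′(5) = -1/25
F′′′(5) = 2/125
So c_3 = F′′′(5)/3! = 1/375.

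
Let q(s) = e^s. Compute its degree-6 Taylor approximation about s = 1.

q(1) = e
q′(1) = e
q′′(1) = e
q′′′(1) = e
q^(4)(1) = e
q^(5)(1) = e
q^(6)(1) = e

e*(s - 1)^6/720 + e*(s - 1)^5/120 + e*(s - 1)^4/24 + e*(s - 1)^3/6 + e*(s - 1)^2/2 + e*(s - 1) + e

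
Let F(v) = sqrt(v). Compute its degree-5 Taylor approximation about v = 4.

Differentiate repeatedly and evaluate at the center.
F(4) = 2
F′(4) = 1/4
F′′(4) = -1/32
F′′′(4) = 3/256
F^(4)(4) = -15/2048
F^(5)(4) = 105/16384
The Taylor polynomial is Σ F^(k)(4)/k! · (v - 4)^k.

7*(v - 4)^5/131072 - 5*(v - 4)^4/16384 + (v - 4)^3/512 - (v - 4)^2/64 + (v - 4)/4 + 2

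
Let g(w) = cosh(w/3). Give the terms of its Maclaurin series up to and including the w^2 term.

g(0) = 1
g′(0) = 0
g′′(0) = 1/9

w^2/18 + 1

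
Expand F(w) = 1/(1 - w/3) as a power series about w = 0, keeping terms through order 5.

w^5/243 + w^4/81 + w^3/27 + w^2/9 + w/3 + 1

[w^0] = 1;  [w^1] = 1/3;  [w^2] = 1/9;  [w^3] = 1/27;  [w^4] = 1/81;  [w^5] = 1/243.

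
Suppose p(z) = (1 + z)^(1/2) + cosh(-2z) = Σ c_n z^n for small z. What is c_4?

Expand each term separately and add.
p(0) = 2
p′(0) = 1/2
p′′(0) = 15/4
p′′′(0) = 3/8
p^(4)(0) = 241/16
The Taylor polynomial is Σ p^(k)(0)/k! · z^k.

241/384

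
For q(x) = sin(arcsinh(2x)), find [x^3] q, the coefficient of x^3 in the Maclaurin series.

Compose series: expand the inner function first, then feed it into the outer expansion.

-8/3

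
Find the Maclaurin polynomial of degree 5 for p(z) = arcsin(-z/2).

-3*z^5/1280 - z^3/48 - z/2

p(0) = 0
p′(0) = -1/2
p′′(0) = 0
p′′′(0) = -1/8
p^(4)(0) = 0
p^(5)(0) = -9/32
The Taylor polynomial is Σ p^(k)(0)/k! · z^k.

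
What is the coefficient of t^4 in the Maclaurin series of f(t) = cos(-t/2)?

1/384

c_4 = f^(4)(0)/4! = 1/384.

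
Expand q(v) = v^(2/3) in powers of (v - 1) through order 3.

4*(v - 1)^3/81 - (v - 1)^2/9 + 2*(v - 1)/3 + 1

q(1) = 1
q′(1) = 2/3
q′′(1) = -2/9
q′′′(1) = 8/27
Dividing each by k! gives the coefficients c_0, ..., c_3.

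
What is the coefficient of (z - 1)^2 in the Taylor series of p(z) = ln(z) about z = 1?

-1/2

[(z - 1)^0] = 0;  [(z - 1)^1] = 1;  [(z - 1)^2] = -1/2.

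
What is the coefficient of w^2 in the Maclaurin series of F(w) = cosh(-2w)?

2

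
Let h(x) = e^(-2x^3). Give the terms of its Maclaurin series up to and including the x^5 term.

Differentiate repeatedly and evaluate at the center.
h(0) = 1
h′(0) = 0
h′′(0) = 0
h′′′(0) = -12
h^(4)(0) = 0
h^(5)(0) = 0

1 - 2*x^3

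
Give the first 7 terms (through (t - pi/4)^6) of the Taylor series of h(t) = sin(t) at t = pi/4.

-sqrt(2)*(t - pi/4)^6/1440 + sqrt(2)*(t - pi/4)^5/240 + sqrt(2)*(t - pi/4)^4/48 - sqrt(2)*(t - pi/4)^3/12 - sqrt(2)*(t - pi/4)^2/4 + sqrt(2)*(t - pi/4)/2 + sqrt(2)/2

h(pi/4) = sqrt(2)/2
h′(pi/4) = sqrt(2)/2
h′′(pi/4) = -sqrt(2)/2
h′′′(pi/4) = -sqrt(2)/2
h^(4)(pi/4) = sqrt(2)/2
h^(5)(pi/4) = sqrt(2)/2
h^(6)(pi/4) = -sqrt(2)/2
The Taylor polynomial is Σ h^(k)(pi/4)/k! · (t - pi/4)^k.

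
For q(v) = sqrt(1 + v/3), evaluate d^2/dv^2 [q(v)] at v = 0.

-1/36

The coefficient of v^2 in the expansion is -1/72, so q′′(0) = 2! * (-1/72) = -1/36.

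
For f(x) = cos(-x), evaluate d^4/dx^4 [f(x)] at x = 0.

Use the known series and substitute for the argument.
From the series, [x^4] f = 1/24; multiply by 4! = 24 to get 1.

1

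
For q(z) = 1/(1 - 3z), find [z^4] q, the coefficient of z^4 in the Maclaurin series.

81

q(0) = 1
q′(0) = 3
q′′(0) = 18
q′′′(0) = 162
q^(4)(0) = 1944
The Taylor polynomial is Σ q^(k)(0)/k! · z^k.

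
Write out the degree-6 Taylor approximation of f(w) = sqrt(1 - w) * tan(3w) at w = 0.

Take the Cauchy product of the two expansions.
[w^0] = 0;  [w^1] = 3;  [w^2] = -3/2;  [w^3] = 69/8;  [w^4] = -75/16;  [w^5] = 19941/640;  [w^6] = -21561/1280.

-21561*w^6/1280 + 19941*w^5/640 - 75*w^4/16 + 69*w^3/8 - 3*w^2/2 + 3*w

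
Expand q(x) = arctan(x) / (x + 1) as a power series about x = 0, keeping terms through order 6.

-13*x^6/15 + 13*x^5/15 - 2*x^4/3 + 2*x^3/3 - x^2 + x

Use 1/(1 - r) = Σ r^k on the denominator, then take the Cauchy product.
q(0) = 0
q′(0) = 1
q′′(0) = -2
q′′′(0) = 4
q^(4)(0) = -16
q^(5)(0) = 104
q^(6)(0) = -624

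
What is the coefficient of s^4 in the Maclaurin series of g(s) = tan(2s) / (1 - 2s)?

Write out both Maclaurin series and multiply, keeping only the needed powers.
[s^0] = 0;  [s^1] = 2;  [s^2] = 4;  [s^3] = 32/3;  [s^4] = 64/3.
So c_4 = g^(4)(0)/4! = 64/3.

64/3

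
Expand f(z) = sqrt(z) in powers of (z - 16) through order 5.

7*(z - 16)^5/67108864 - 5*(z - 16)^4/2097152 + (z - 16)^3/16384 - (z - 16)^2/512 + (z - 16)/8 + 4

[(z - 16)^0] = 4;  [(z - 16)^1] = 1/8;  [(z - 16)^2] = -1/512;  [(z - 16)^3] = 1/16384;  [(z - 16)^4] = -5/2097152;  [(z - 16)^5] = 7/67108864.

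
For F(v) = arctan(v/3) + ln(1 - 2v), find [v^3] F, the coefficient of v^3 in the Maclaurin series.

Add the two expansions coefficient-wise.
F(0) = 0
F′(0) = -5/3
F′′(0) = -4
F′′′(0) = -434/27
The Taylor polynomial is Σ F^(k)(0)/k! · v^k.

-217/81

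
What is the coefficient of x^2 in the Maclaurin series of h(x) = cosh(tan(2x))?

Plug the Maclaurin series of the inner function into that of the outer and collect terms.
h(0) = 1
h′(0) = 0
h′′(0) = 4
So c_2 = h′′(0)/2! = 2.

2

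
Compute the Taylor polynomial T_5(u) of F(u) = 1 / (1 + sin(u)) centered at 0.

Use the geometric series for the reciprocal, then substitute.
F(0) = 1
F′(0) = -1
F′′(0) = 2
F′′′(0) = -5
F^(4)(0) = 16
F^(5)(0) = -61

-61*u^5/120 + 2*u^4/3 - 5*u^3/6 + u^2 - u + 1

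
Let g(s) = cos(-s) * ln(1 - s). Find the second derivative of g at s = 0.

Expand each factor separately, then convolve coefficients.
From the series, [s^2] g = -1/2; multiply by 2! = 2 to get -1.

-1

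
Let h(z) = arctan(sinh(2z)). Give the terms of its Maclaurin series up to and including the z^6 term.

4*z^5/3 - 4*z^3/3 + 2*z

Let u equal the inner series; expand the outer function in u and truncate.
h(0) = 0
h′(0) = 2
h′′(0) = 0
h′′′(0) = -8
h^(4)(0) = 0
h^(5)(0) = 160
h^(6)(0) = 0
Dividing each by k! gives the coefficients c_0, ..., c_6.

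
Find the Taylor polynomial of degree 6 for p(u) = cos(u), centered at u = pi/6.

-sqrt(3)*(u - pi/6)^6/1440 - (u - pi/6)^5/240 + sqrt(3)*(u - pi/6)^4/48 + (u - pi/6)^3/12 - sqrt(3)*(u - pi/6)^2/4 - (u - pi/6)/2 + sqrt(3)/2

Compute the successive derivatives at the expansion point and divide by k!.
p(pi/6) = sqrt(3)/2
p′(pi/6) = -1/2
p′′(pi/6) = -sqrt(3)/2
p′′′(pi/6) = 1/2
p^(4)(pi/6) = sqrt(3)/2
p^(5)(pi/6) = -1/2
p^(6)(pi/6) = -sqrt(3)/2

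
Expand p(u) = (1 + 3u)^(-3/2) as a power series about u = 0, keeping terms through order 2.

135*u^2/8 - 9*u/2 + 1

p(0) = 1
p′(0) = -9/2
p′′(0) = 135/4
Then c_k = p^(k)(0)/k! gives each Taylor coefficient.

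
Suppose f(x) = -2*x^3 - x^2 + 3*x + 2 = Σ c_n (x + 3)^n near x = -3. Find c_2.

17

c_2 = f′′(-3)/2! = 17.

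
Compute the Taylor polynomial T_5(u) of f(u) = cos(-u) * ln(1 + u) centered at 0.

Multiply the two series term by term and collect like powers.
f(0) = 0
f′(0) = 1
f′′(0) = -1
f′′′(0) = -1
f^(4)(0) = 0
f^(5)(0) = 9

3*u^5/40 - u^3/6 - u^2/2 + u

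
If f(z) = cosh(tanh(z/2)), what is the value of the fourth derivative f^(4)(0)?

-7/16

Substitute the inner expansion into the outer series and collect powers.
The coefficient of z^4 in the expansion is -7/384, so f^(4)(0) = 4! * (-7/384) = -7/16.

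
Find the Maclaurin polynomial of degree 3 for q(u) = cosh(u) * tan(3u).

21*u^3/2 + 3*u

Multiply the two series term by term and collect like powers.
q(0) = 0
q′(0) = 3
q′′(0) = 0
q′′′(0) = 63
Dividing each by k! gives the coefficients c_0, ..., c_3.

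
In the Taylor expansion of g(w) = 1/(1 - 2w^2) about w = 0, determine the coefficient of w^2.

2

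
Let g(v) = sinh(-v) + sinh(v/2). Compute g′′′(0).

-7/8

Combine the two series term by term.
The coefficient of v^3 in the expansion is -7/48, so g′′′(0) = 3! * (-7/48) = -7/8.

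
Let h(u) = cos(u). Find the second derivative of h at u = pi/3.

Apply the Taylor formula c_k = f^(k)(a)/k!.
The coefficient of (u - pi/3)^2 in the expansion is -1/4, so h′′(pi/3) = 2! * (-1/4) = -1/2.

-1/2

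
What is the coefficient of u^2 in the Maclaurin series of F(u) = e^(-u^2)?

F(0) = 1
F′(0) = 0
F′′(0) = -2

-1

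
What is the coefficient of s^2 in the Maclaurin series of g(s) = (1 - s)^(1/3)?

-1/9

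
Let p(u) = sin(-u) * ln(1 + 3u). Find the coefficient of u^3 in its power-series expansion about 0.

9/2

Write out both Maclaurin series and multiply, keeping only the needed powers.
p(0) = 0
p′(0) = 0
p′′(0) = -6
p′′′(0) = 27
So c_3 = p′′′(0)/3! = 9/2.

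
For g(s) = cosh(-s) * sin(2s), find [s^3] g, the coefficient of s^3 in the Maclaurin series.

Write out both Maclaurin series and multiply, keeping only the needed powers.
g(0) = 0
g′(0) = 2
g′′(0) = 0
g′′′(0) = -2

-1/3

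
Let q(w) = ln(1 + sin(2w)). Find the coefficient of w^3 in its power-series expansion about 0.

4/3

Plug the Maclaurin series of the inner function into that of the outer and collect terms.
q(0) = 0
q′(0) = 2
q′′(0) = -4
q′′′(0) = 8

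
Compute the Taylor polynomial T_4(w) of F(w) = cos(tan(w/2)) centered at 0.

Let u equal the inner series; expand the outer function in u and truncate.

-7*w^4/384 - w^2/8 + 1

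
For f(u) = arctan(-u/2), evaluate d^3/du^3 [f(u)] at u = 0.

1/4

Apply the Taylor formula c_k = f^(k)(a)/k!.
From the series, [u^3] f = 1/24; multiply by 3! = 6 to get 1/4.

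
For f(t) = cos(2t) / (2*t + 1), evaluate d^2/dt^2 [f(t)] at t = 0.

Expand 1/(denominator) as a geometric series and multiply by the numerator's series.
The coefficient of t^2 in the expansion is 2, so f′′(0) = 2! * (2) = 4.

4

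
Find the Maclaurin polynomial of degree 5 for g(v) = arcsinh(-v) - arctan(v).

Combine the two series term by term.

-11*v^5/40 + v^3/2 - 2*v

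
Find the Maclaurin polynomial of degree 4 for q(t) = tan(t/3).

t^3/81 + t/3

Apply the Taylor formula c_k = f^(k)(a)/k!.
[t^0] = 0;  [t^1] = 1/3;  [t^2] = 0;  [t^3] = 1/81;  [t^4] = 0.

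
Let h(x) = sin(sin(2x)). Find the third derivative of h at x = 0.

-16

Substitute the inner expansion into the outer series and collect powers.
The coefficient of x^3 in the expansion is -8/3, so h′′′(0) = 3! * (-8/3) = -16.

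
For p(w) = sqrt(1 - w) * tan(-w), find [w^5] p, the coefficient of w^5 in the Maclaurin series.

Write out both Maclaurin series and multiply, keeping only the needed powers.
[w^0] = 0;  [w^1] = -1;  [w^2] = 1/2;  [w^3] = -5/24;  [w^4] = 11/48;  [w^5] = -101/1920.
So c_5 = p^(5)(0)/5! = -101/1920.

-101/1920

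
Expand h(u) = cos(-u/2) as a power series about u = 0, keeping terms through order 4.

u^4/384 - u^2/8 + 1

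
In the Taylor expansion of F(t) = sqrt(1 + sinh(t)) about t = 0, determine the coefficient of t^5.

Substitute the inner expansion into the outer series and collect powers.
F(0) = 1
F′(0) = 1/2
F′′(0) = -1/4
F′′′(0) = 7/8
F^(4)(0) = -31/16
F^(5)(0) = 241/32
Then c_k = F^(k)(0)/k! gives each Taylor coefficient.

241/3840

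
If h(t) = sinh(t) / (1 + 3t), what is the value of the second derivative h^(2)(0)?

-6

Take the Cauchy product of the two expansions.
The coefficient of t^2 in the expansion is -3, so h′′(0) = 2! * (-3) = -6.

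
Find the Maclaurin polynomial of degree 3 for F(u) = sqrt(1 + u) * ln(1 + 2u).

Take the Cauchy product of the two expansions.
[u^0] = 0;  [u^1] = 2;  [u^2] = -1;  [u^3] = 17/12.

17*u^3/12 - u^2 + 2*u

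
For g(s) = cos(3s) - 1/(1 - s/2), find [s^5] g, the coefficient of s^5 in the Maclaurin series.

-1/32

Combine the two series term by term.
So c_5 = g^(5)(0)/5! = -1/32.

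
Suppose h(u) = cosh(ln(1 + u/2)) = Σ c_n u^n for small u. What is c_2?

1/8

Let u equal the inner series; expand the outer function in u and truncate.
h(0) = 1
h′(0) = 0
h′′(0) = 1/4
So c_2 = h′′(0)/2! = 1/8.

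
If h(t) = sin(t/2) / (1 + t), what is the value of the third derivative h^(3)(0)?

23/8

Expand each factor separately, then convolve coefficients.
The coefficient of t^3 in the expansion is 23/48, so h′′′(0) = 3! * (23/48) = 23/8.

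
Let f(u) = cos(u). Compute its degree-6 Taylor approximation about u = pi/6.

-sqrt(3)*(u - pi/6)^6/1440 - (u - pi/6)^5/240 + sqrt(3)*(u - pi/6)^4/48 + (u - pi/6)^3/12 - sqrt(3)*(u - pi/6)^2/4 - (u - pi/6)/2 + sqrt(3)/2

f(pi/6) = sqrt(3)/2
f′(pi/6) = -1/2
f′′(pi/6) = -sqrt(3)/2
f′′′(pi/6) = 1/2
f^(4)(pi/6) = sqrt(3)/2
f^(5)(pi/6) = -1/2
f^(6)(pi/6) = -sqrt(3)/2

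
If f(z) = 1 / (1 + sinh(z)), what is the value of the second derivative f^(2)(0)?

Use the geometric series for the reciprocal, then substitute.
From the series, [z^2] f = 1; multiply by 2! = 2 to get 2.

2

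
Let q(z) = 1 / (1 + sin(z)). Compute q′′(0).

Expand as Σ (-1)^k u^k with u equal to the inner function's series.
The coefficient of z^2 in the expansion is 1, so q′′(0) = 2! * (1) = 2.

2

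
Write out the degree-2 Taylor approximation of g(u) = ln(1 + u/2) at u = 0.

g(0) = 0
g′(0) = 1/2
g′′(0) = -1/4

-u^2/8 + u/2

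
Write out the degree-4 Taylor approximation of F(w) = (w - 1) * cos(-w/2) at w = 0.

Distribute the polynomial across the series and collect like powers.
[w^0] = -1;  [w^1] = 1;  [w^2] = 1/8;  [w^3] = -1/8;  [w^4] = -1/384.

-w^4/384 - w^3/8 + w^2/8 + w - 1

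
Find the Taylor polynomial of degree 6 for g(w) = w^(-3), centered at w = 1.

28*(w - 1)^6 - 21*(w - 1)^5 + 15*(w - 1)^4 - 10*(w - 1)^3 + 6*(w - 1)^2 - 3*(w - 1) + 1

[(w - 1)^0] = 1;  [(w - 1)^1] = -3;  [(w - 1)^2] = 6;  [(w - 1)^3] = -10;  [(w - 1)^4] = 15;  [(w - 1)^5] = -21;  [(w - 1)^6] = 28.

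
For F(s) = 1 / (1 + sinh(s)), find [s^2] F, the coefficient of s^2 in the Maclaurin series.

1

Write 1/(1+u) = 1 - u + u^2 - u^3 + ... and substitute the series for u.
F(0) = 1
F′(0) = -1
F′′(0) = 2
So c_2 = F′′(0)/2! = 1.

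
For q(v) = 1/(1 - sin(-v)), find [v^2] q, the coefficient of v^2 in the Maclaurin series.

Plug the Maclaurin series of the inner function into that of the outer and collect terms.
[v^0] = 1;  [v^1] = -1;  [v^2] = 1.

1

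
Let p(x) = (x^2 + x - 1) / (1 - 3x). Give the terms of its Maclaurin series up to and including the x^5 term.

Distribute the polynomial across the series and collect like powers.
[x^0] = -1;  [x^1] = -2;  [x^2] = -5;  [x^3] = -15;  [x^4] = -45;  [x^5] = -135.

-135*x^5 - 45*x^4 - 15*x^3 - 5*x^2 - 2*x - 1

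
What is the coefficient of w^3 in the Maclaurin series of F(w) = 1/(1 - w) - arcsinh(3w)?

Add the two expansions coefficient-wise.
[w^0] = 1;  [w^1] = -2;  [w^2] = 1;  [w^3] = 11/2.
So c_3 = F′′′(0)/3! = 11/2.

11/2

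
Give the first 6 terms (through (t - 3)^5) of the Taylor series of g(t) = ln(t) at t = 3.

(t - 3)^5/1215 - (t - 3)^4/324 + (t - 3)^3/81 - (t - 3)^2/18 + (t - 3)/3 + ln(3)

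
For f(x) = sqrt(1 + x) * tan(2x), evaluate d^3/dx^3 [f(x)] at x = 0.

29/2

Take the Cauchy product of the two expansions.
The coefficient of x^3 in the expansion is 29/12, so f′′′(0) = 3! * (29/12) = 29/2.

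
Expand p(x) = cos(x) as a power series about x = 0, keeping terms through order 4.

Compute the successive derivatives at the expansion point and divide by k!.
p(0) = 1
p′(0) = 0
p′′(0) = -1
p′′′(0) = 0
p^(4)(0) = 1
Dividing each by k! gives the coefficients c_0, ..., c_4.

x^4/24 - x^2/2 + 1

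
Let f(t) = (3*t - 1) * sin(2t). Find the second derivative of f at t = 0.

12

Multiply each power in the prefactor through the base expansion.
From the series, [t^2] f = 6; multiply by 2! = 2 to get 12.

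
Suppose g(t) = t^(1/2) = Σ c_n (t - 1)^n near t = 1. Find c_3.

1/16

Compute the successive derivatives at the expansion point and divide by k!.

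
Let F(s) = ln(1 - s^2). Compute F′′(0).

-2

Use the known series and substitute for the argument.
The coefficient of s^2 in the expansion is -1, so F′′(0) = 2! * (-1) = -2.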